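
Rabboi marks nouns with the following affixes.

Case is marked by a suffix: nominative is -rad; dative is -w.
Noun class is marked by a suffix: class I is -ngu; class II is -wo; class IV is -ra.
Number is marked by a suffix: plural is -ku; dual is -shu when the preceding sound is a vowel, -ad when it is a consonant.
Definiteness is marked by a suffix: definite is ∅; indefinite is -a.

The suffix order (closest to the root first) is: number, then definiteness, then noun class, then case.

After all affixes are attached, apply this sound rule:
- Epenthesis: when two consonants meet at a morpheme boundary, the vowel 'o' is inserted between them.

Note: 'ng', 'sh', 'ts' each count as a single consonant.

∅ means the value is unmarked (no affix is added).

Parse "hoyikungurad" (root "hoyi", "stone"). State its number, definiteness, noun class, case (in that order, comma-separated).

plural, definite, class I, nominative

Segment: hoyi-ku-ngu-rad.
number: -ku → plural.
definiteness: ∅ → definite.
noun class: -ngu → class I.
case: -rad → nominative.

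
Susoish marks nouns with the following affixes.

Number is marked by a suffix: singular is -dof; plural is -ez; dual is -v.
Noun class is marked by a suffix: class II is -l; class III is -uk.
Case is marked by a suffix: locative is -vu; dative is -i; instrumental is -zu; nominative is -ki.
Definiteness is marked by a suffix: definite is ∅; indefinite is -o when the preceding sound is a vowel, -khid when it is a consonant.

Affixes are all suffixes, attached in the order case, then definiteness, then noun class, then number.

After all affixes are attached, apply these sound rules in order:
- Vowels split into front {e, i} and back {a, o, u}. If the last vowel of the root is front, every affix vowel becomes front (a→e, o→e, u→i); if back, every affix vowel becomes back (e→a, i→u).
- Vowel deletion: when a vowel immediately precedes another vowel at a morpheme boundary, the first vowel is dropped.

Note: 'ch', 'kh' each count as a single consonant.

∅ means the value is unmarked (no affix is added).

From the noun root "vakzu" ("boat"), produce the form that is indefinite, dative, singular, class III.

vakzukdof

Attach case dative -i → vakzui.
Attach definiteness indefinite -o (after vowel 'i') → vakzuio.
Attach noun class class III -uk → vakzuiouk.
Attach number singular -dof → vakzuioukdof.
Apply vowel harmony: vakzuioukdof → vakzuuoukdof.
Apply vowel deletion: vakzuuoukdof → vakzukdof.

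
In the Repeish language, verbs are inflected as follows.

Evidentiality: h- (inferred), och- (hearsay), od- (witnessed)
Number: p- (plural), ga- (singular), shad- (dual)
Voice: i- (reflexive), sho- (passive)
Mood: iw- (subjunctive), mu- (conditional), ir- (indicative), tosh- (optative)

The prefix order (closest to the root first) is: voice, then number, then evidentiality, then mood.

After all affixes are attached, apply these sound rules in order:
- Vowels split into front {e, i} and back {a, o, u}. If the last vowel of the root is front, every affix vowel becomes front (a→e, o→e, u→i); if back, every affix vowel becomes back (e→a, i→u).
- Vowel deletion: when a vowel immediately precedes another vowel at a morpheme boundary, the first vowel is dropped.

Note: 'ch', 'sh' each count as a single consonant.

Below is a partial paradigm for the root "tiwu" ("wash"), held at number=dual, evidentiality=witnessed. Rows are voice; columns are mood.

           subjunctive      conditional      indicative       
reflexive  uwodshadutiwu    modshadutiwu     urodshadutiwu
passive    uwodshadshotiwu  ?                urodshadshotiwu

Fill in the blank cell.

modshadshotiwu

Attach voice passive sho- → shotiwu.
Attach number dual shad- → shadshotiwu.
Attach evidentiality witnessed od- → odshadshotiwu.
Attach mood conditional mu- → muodshadshotiwu.
Vowel harmony: no change.
Apply vowel deletion: muodshadshotiwu → modshadshotiwu.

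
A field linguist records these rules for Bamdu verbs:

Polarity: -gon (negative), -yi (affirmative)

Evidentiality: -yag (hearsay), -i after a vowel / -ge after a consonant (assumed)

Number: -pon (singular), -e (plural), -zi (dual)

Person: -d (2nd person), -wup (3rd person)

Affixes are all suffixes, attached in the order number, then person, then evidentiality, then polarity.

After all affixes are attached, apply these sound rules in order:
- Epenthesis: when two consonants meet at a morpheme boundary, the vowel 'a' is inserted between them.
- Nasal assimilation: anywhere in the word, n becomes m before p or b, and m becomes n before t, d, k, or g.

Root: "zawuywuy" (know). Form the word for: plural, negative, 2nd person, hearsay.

zawuywuyedayagagon

Attach number plural -e → zawuywuye.
Attach person 2nd person -d → zawuywuyed.
Attach evidentiality hearsay -yag → zawuywuyedyag.
Attach polarity negative -gon → zawuywuyedyaggon.
Apply epenthesis: zawuywuyedyaggon → zawuywuyedayagagon.
Nasal assimilation: no change.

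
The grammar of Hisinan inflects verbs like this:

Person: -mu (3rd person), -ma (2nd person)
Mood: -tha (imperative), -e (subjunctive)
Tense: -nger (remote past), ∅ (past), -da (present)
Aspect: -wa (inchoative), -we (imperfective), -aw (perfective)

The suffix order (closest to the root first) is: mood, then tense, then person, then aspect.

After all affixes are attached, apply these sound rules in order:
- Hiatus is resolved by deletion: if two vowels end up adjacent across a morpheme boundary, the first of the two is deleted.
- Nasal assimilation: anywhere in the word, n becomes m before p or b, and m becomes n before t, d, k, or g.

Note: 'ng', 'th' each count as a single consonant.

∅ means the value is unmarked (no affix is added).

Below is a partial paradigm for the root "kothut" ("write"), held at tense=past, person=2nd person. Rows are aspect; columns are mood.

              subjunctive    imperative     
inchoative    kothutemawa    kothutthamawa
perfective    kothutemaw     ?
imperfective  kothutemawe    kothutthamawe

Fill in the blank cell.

Attach mood imperative -tha → kothuttha.
tense = past: zero marking, form stays kothuttha.
Attach person 2nd person -ma → kothutthama.
Attach aspect perfective -aw → kothutthamaaw.
Apply vowel deletion: kothutthamaaw → kothutthamaw.
Nasal assimilation: no change.

kothutthamaw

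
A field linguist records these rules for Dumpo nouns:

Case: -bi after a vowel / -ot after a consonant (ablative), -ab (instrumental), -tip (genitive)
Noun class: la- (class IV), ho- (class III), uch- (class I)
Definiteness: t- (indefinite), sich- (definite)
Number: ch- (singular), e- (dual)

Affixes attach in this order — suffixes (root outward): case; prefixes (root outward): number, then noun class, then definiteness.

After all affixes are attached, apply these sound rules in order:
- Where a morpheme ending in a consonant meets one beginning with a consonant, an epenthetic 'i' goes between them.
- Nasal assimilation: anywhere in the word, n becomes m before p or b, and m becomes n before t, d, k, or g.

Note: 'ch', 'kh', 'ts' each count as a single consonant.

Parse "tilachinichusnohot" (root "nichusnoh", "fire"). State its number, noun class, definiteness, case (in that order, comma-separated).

Segment: t-la-ch-nichusnoh-ot.
number: ch- → singular.
noun class: la- → class IV.
definiteness: t- → indefinite.
case: -bi/ot → ablative.

singular, class IV, indefinite, ablative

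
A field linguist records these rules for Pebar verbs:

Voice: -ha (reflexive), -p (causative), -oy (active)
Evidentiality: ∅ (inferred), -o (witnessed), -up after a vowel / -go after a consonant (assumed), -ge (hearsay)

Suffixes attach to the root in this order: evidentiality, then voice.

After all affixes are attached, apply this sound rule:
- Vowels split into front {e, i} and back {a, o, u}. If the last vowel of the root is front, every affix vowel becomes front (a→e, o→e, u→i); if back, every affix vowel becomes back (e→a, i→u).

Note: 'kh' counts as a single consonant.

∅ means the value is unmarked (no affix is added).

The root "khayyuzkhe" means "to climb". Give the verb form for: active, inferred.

khayyuzkheey

evidentiality = inferred: zero marking, form stays khayyuzkhe.
Attach voice active -oy → khayyuzkheoy.
Apply vowel harmony: khayyuzkheoy → khayyuzkheey.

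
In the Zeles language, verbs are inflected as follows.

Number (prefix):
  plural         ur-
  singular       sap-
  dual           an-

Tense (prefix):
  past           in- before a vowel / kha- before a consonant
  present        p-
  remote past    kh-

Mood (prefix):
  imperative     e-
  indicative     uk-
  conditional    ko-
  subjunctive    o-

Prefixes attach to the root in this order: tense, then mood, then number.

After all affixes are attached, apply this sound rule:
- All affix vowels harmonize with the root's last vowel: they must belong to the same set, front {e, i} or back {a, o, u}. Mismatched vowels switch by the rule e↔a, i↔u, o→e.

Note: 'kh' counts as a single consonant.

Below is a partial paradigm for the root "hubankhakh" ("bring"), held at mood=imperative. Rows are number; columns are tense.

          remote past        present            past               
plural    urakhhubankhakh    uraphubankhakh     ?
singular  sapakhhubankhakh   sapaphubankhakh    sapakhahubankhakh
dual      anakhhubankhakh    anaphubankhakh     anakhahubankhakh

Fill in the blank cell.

Attach tense past kha- (before consonant 'h') → khahubankhakh.
Attach mood imperative e- → ekhahubankhakh.
Attach number plural ur- → urekhahubankhakh.
Apply vowel harmony: urekhahubankhakh → urakhahubankhakh.

urakhahubankhakh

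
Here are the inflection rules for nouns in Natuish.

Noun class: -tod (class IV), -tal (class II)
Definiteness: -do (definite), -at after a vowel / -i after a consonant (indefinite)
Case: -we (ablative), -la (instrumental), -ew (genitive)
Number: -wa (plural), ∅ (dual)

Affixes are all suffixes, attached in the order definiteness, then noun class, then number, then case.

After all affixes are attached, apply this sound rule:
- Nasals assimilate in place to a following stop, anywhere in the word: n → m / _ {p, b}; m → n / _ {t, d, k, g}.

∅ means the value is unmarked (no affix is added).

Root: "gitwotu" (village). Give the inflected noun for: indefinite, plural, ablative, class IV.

gitwotuattodwawe

Attach definiteness indefinite -at (after vowel 'u') → gitwotuat.
Attach noun class class IV -tod → gitwotuattod.
Attach number plural -wa → gitwotuattodwa.
Attach case ablative -we → gitwotuattodwawe.
Nasal assimilation: no change.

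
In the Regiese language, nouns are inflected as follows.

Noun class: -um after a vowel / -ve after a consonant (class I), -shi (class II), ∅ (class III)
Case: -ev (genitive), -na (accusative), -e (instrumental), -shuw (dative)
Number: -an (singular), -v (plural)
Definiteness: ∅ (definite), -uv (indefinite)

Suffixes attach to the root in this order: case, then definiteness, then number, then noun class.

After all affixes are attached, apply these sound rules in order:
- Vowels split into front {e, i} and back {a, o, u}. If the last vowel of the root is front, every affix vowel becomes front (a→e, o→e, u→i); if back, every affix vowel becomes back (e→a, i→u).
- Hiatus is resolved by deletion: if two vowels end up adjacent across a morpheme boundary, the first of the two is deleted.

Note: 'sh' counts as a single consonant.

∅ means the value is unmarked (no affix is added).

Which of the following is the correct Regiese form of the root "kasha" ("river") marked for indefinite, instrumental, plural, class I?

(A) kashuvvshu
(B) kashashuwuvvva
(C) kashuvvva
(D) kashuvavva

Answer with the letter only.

C

Attach case instrumental -e → kashae.
Attach definiteness indefinite -uv → kashaeuv.
Attach number plural -v → kashaeuvv.
Attach noun class class I -ve (after consonant 'v') → kashaeuvvve.
Apply vowel harmony: kashaeuvvve → kashaauvvva.
Apply vowel deletion: kashaauvvva → kashuvvva.
So the correct form is kashuvvva, option (C).
(D) kashuvavva is wrong: it has the affixes in the wrong order.
(A) kashuvvshu is wrong: it uses class II instead of class I for noun class.
(B) kashashuwuvvva is wrong: it uses dative instead of instrumental for case.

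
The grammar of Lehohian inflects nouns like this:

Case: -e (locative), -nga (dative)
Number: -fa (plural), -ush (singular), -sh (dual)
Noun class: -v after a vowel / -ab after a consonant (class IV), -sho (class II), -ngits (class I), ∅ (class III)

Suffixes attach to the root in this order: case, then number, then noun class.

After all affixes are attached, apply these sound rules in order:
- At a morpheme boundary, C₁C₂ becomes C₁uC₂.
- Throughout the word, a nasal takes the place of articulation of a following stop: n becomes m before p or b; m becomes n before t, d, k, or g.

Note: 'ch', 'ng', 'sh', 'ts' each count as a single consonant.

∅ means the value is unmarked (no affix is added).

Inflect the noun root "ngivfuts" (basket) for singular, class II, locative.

Attach case locative -e → ngivfutse.
Attach number singular -ush → ngivfutseush.
Attach noun class class II -sho → ngivfutseushsho.
Apply epenthesis: ngivfutseushsho → ngivfutseushusho.
Nasal assimilation: no change.

ngivfutseushusho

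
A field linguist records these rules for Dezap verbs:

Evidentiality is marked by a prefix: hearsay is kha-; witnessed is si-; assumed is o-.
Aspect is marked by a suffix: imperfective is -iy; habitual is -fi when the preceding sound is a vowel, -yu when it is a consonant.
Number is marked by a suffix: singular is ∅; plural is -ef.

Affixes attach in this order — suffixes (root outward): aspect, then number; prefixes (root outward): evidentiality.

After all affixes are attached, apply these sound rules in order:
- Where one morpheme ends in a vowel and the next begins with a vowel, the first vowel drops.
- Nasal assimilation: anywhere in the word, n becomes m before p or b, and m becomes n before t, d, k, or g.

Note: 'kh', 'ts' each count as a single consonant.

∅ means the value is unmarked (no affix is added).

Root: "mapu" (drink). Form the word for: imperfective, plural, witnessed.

simapiyef

Attach aspect imperfective -iy → mapuiy.
Attach evidentiality witnessed si- → simapuiy.
Attach number plural -ef → simapuiyef.
Apply vowel deletion: simapuiyef → simapiyef.
Nasal assimilation: no change.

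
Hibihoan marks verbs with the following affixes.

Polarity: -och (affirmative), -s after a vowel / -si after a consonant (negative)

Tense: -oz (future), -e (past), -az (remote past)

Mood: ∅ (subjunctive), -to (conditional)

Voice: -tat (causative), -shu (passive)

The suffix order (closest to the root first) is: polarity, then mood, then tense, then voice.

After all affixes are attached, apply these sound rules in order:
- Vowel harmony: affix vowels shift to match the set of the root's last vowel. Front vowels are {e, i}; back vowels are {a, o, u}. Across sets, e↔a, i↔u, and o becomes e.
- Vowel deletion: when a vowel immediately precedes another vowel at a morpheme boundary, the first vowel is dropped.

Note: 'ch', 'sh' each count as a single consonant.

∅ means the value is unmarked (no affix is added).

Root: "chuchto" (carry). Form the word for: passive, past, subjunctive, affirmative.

chuchtochashu

Attach polarity affirmative -och → chuchtooch.
mood = subjunctive: zero marking, form stays chuchtooch.
Attach tense past -e → chuchtooche.
Attach voice passive -shu → chuchtoocheshu.
Apply vowel harmony: chuchtoocheshu → chuchtoochashu.
Apply vowel deletion: chuchtoochashu → chuchtochashu.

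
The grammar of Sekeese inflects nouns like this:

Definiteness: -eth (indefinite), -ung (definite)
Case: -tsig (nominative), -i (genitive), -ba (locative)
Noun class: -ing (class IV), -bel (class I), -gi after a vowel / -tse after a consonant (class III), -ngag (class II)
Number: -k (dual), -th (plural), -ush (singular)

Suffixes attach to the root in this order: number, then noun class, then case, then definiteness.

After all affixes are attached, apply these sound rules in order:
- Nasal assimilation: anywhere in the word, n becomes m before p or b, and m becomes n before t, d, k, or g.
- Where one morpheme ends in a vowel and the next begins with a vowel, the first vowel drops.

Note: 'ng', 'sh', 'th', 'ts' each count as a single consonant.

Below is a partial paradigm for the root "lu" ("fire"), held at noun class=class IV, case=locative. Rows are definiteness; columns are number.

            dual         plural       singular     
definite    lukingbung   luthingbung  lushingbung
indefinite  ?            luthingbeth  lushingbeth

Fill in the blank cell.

Attach number dual -k → luk.
Attach noun class class IV -ing → luking.
Attach case locative -ba → lukingba.
Attach definiteness indefinite -eth → lukingbaeth.
Nasal assimilation: no change.
Apply vowel deletion: lukingbaeth → lukingbeth.

lukingbeth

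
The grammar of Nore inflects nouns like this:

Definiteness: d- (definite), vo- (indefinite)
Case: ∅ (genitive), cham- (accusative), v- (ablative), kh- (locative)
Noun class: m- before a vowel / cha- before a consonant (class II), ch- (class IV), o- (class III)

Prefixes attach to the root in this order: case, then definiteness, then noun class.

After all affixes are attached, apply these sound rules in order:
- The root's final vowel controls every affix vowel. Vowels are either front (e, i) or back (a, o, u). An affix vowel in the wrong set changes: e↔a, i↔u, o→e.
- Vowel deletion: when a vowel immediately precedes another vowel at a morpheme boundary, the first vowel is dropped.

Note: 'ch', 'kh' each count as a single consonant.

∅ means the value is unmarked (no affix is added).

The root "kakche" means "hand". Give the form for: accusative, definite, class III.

edchemkakche

Attach case accusative cham- → chamkakche.
Attach definiteness definite d- → dchamkakche.
Attach noun class class III o- → odchamkakche.
Apply vowel harmony: odchamkakche → edchemkakche.
Vowel deletion: no change.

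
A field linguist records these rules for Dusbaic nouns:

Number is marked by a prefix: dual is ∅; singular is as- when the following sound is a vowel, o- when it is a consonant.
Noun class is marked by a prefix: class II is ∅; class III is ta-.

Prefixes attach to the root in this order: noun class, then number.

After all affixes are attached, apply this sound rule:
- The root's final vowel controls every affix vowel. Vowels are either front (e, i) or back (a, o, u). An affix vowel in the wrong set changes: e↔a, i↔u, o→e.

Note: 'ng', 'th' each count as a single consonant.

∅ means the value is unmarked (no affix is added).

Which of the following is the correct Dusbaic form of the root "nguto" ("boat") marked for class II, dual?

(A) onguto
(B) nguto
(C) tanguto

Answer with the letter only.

B

noun class = class II: zero marking, form stays nguto.
number = dual: zero marking, form stays nguto.
Vowel harmony: no change.
So the correct form is nguto, option (B).
(A) onguto is wrong: it uses singular instead of dual for number.
(C) tanguto is wrong: it uses class III instead of class II for noun class.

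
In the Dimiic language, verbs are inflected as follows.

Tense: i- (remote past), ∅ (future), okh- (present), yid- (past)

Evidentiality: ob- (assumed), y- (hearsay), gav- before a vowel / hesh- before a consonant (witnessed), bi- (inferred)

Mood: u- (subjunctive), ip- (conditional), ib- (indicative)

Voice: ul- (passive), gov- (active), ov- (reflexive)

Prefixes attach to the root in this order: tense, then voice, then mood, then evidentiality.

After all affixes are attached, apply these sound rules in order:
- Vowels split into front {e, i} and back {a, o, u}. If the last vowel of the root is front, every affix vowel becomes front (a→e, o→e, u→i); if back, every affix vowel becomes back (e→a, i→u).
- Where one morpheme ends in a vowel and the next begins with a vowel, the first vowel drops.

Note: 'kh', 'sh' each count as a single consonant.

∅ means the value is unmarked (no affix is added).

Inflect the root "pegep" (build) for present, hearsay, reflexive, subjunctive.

Attach tense present okh- → okhpegep.
Attach voice reflexive ov- → ovokhpegep.
Attach mood subjunctive u- → uovokhpegep.
Attach evidentiality hearsay y- → yuovokhpegep.
Apply vowel harmony: yuovokhpegep → yievekhpegep.
Apply vowel deletion: yievekhpegep → yevekhpegep.

yevekhpegep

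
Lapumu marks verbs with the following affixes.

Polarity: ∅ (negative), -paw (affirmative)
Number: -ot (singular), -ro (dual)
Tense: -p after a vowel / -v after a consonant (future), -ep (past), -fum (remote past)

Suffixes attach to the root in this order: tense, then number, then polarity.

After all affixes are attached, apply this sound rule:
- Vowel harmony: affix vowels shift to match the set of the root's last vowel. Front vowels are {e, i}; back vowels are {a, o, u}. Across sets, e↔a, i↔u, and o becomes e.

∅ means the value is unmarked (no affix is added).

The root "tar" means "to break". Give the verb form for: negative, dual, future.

tarvro

Attach tense future -v (after consonant 'r') → tarv.
Attach number dual -ro → tarvro.
polarity = negative: zero marking, form stays tarvro.
Vowel harmony: no change.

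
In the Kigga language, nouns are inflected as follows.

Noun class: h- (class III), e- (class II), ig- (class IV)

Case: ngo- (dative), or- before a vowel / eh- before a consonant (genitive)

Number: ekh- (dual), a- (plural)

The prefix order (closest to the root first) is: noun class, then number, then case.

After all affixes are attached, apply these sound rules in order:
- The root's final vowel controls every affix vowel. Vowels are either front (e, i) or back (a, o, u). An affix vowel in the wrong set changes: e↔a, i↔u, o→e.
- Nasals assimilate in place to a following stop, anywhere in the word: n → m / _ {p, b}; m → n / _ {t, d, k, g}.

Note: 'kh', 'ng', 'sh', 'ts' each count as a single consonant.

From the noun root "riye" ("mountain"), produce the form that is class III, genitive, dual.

erekhhriye

Attach noun class class III h- → hriye.
Attach number dual ekh- → ekhhriye.
Attach case genitive or- (before vowel 'e') → orekhhriye.
Apply vowel harmony: orekhhriye → erekhhriye.
Nasal assimilation: no change.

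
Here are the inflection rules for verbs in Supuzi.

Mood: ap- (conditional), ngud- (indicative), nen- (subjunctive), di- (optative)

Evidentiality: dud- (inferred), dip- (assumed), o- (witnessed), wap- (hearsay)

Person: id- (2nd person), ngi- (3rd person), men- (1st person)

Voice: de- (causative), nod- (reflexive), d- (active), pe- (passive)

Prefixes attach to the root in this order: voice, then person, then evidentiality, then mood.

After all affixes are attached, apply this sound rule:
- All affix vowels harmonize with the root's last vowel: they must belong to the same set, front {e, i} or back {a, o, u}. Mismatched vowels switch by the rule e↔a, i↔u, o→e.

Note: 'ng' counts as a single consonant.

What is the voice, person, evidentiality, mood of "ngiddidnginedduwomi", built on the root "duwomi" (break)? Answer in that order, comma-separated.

reflexive, 3rd person, inferred, indicative

Segment: ngud-dud-ngi-nod-duwomi.
voice: nod- → reflexive.
person: ngi- → 3rd person.
evidentiality: dud- → inferred.
mood: ngud- → indicative.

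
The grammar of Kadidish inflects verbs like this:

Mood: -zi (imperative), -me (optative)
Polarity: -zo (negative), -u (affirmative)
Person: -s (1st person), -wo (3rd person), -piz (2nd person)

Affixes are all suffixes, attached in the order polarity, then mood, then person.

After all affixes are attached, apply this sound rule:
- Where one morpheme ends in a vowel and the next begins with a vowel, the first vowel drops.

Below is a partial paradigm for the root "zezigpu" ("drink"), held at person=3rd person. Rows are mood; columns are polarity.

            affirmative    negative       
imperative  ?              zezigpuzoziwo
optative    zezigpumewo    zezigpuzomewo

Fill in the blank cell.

zezigpuziwo

Attach polarity affirmative -u → zezigpuu.
Attach mood imperative -zi → zezigpuuzi.
Attach person 3rd person -wo → zezigpuuziwo.
Apply vowel deletion: zezigpuuziwo → zezigpuziwo.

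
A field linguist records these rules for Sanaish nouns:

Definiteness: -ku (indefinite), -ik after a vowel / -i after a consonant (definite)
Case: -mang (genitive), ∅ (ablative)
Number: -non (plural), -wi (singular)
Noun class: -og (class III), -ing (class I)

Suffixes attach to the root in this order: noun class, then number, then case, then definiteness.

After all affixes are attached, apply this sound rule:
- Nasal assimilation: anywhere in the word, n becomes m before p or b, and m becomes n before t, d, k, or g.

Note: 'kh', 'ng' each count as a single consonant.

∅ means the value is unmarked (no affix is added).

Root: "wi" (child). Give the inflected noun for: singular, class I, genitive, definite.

wiingwimangi

Attach noun class class I -ing → wiing.
Attach number singular -wi → wiingwi.
Attach case genitive -mang → wiingwimang.
Attach definiteness definite -i (after consonant 'ng') → wiingwimangi.
Nasal assimilation: no change.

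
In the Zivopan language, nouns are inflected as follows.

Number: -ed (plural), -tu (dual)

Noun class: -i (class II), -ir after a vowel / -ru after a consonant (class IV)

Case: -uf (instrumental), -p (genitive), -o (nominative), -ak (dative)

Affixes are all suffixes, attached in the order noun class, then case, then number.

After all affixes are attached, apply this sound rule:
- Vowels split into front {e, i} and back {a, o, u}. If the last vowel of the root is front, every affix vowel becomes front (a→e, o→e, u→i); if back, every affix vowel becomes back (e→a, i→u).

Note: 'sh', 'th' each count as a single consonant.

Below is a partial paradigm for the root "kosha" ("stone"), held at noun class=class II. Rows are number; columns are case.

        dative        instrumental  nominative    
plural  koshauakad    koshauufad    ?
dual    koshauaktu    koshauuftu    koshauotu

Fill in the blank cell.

koshauoad

Attach noun class class II -i → koshai.
Attach case nominative -o → koshaio.
Attach number plural -ed → koshaioed.
Apply vowel harmony: koshaioed → koshauoad.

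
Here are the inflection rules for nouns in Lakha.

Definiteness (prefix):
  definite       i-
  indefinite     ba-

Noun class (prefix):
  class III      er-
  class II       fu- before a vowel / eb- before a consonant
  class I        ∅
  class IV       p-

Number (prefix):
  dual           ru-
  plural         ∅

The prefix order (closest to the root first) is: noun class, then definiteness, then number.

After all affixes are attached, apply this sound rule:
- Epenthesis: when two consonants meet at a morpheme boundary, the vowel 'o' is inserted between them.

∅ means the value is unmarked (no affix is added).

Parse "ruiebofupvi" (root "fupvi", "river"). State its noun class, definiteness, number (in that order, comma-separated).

class II, definite, dual

Segment: ru-i-eb-fupvi.
noun class: fu/eb- → class II.
definiteness: i- → definite.
number: ru- → dual.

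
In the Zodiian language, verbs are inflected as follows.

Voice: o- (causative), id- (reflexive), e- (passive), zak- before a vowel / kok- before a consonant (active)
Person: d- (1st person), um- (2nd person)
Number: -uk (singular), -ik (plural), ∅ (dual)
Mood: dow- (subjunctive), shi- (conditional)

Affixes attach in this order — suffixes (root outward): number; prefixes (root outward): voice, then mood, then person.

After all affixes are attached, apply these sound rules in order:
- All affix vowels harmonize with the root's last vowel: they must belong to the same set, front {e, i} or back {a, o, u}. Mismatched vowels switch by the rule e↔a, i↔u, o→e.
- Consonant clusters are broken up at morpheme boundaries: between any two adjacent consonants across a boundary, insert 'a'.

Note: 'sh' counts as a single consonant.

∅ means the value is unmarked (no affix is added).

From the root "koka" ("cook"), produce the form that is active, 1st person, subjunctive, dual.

dadowakokakoka

Attach voice active kok- (before consonant 'k') → kokkoka.
Attach mood subjunctive dow- → dowkokkoka.
Attach person 1st person d- → ddowkokkoka.
number = dual: zero marking, form stays ddowkokkoka.
Vowel harmony: no change.
Apply epenthesis: ddowkokkoka → dadowakokakoka.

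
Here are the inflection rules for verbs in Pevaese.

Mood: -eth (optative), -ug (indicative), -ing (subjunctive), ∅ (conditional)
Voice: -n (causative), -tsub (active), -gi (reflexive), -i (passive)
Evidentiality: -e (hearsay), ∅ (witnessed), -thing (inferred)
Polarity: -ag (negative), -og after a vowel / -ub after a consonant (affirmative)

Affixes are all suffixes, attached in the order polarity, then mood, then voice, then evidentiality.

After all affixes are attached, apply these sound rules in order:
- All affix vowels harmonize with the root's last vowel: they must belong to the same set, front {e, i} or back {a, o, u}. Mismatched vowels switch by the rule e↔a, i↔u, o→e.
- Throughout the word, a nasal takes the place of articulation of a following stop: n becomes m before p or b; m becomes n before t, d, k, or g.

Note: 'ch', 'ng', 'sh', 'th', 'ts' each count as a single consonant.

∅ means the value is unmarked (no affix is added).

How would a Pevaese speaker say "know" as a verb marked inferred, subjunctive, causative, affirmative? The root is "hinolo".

Attach polarity affirmative -og (after vowel 'o') → hinoloog.
Attach mood subjunctive -ing → hinolooging.
Attach voice causative -n → hinoloogingn.
Attach evidentiality inferred -thing → hinoloogingnthing.
Apply vowel harmony: hinoloogingnthing → hinoloogungnthung.
Nasal assimilation: no change.

hinoloogungnthung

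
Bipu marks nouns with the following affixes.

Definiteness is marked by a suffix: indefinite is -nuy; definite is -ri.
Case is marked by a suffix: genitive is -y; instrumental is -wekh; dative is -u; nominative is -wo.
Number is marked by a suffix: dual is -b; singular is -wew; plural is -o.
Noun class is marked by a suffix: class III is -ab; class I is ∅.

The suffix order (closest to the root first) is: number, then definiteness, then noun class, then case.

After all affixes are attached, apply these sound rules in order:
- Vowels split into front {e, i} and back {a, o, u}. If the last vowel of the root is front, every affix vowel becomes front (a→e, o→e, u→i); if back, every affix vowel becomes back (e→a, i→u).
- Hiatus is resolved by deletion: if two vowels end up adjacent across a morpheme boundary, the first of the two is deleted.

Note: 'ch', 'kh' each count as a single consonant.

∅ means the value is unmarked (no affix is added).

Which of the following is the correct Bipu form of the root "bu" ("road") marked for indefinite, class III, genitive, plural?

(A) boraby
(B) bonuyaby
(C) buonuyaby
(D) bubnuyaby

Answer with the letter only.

B

Attach number plural -o → buo.
Attach definiteness indefinite -nuy → buonuy.
Attach noun class class III -ab → buonuyab.
Attach case genitive -y → buonuyaby.
Vowel harmony: no change.
Apply vowel deletion: buonuyaby → bonuyaby.
So the correct form is bonuyaby, option (B).
(D) bubnuyaby is wrong: it uses dual instead of plural for number.
(A) boraby is wrong: it uses definite instead of indefinite for definiteness.
(C) buonuyaby is wrong: it fails to apply the sound rule(s).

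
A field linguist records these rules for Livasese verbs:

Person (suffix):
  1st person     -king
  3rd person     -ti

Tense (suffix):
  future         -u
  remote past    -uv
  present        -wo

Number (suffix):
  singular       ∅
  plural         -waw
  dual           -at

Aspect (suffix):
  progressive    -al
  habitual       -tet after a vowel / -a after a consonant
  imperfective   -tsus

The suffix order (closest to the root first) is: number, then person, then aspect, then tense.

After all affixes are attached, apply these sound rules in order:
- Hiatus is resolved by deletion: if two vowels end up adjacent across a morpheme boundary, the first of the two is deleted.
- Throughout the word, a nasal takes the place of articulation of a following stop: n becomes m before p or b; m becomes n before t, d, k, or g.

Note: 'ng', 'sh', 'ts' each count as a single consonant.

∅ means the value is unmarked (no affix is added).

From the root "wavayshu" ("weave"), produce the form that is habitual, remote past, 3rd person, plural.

wavayshuwawtitetuv

Attach number plural -waw → wavayshuwaw.
Attach person 3rd person -ti → wavayshuwawti.
Attach aspect habitual -tet (after vowel 'i') → wavayshuwawtitet.
Attach tense remote past -uv → wavayshuwawtitetuv.
Vowel deletion: no change.
Nasal assimilation: no change.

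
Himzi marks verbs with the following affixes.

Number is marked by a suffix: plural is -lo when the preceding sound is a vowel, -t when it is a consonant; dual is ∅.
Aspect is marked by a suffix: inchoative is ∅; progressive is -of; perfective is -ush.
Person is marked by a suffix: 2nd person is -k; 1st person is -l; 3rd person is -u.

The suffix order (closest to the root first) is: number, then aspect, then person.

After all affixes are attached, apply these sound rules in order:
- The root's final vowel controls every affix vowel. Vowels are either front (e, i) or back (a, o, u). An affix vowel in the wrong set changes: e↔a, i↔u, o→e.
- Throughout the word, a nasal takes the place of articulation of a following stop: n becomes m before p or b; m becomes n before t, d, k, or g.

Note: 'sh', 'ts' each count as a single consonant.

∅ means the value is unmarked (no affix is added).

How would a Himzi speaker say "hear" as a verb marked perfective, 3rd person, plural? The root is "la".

Attach number plural -lo (after vowel 'a') → lalo.
Attach aspect perfective -ush → laloush.
Attach person 3rd person -u → laloushu.
Vowel harmony: no change.
Nasal assimilation: no change.

laloushu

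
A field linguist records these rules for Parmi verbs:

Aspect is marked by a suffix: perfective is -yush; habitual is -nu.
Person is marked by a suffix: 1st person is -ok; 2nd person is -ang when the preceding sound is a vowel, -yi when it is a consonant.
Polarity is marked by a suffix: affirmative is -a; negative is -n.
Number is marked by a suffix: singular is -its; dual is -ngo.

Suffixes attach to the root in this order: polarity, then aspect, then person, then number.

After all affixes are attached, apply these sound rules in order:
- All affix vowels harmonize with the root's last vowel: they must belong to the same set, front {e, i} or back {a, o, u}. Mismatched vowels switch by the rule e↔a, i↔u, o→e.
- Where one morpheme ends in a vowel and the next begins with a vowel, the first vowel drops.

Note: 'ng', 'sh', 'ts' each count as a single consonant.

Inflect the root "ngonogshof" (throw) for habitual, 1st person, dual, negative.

Attach polarity negative -n → ngonogshofn.
Attach aspect habitual -nu → ngonogshofnnu.
Attach person 1st person -ok → ngonogshofnnuok.
Attach number dual -ngo → ngonogshofnnuokngo.
Vowel harmony: no change.
Apply vowel deletion: ngonogshofnnuokngo → ngonogshofnnokngo.

ngonogshofnnokngo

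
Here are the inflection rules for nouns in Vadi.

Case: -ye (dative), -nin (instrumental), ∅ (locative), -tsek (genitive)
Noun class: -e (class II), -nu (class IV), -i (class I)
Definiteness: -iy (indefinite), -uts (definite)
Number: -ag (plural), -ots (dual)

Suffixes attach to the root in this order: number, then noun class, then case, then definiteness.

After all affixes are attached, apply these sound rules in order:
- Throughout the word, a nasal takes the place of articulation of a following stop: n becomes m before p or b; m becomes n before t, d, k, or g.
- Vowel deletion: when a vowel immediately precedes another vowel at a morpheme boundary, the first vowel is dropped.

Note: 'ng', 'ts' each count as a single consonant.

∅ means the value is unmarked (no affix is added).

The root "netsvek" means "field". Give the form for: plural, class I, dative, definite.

Attach number plural -ag → netsvekag.
Attach noun class class I -i → netsvekagi.
Attach case dative -ye → netsvekagiye.
Attach definiteness definite -uts → netsvekagiyeuts.
Nasal assimilation: no change.
Apply vowel deletion: netsvekagiyeuts → netsvekagiyuts.

netsvekagiyuts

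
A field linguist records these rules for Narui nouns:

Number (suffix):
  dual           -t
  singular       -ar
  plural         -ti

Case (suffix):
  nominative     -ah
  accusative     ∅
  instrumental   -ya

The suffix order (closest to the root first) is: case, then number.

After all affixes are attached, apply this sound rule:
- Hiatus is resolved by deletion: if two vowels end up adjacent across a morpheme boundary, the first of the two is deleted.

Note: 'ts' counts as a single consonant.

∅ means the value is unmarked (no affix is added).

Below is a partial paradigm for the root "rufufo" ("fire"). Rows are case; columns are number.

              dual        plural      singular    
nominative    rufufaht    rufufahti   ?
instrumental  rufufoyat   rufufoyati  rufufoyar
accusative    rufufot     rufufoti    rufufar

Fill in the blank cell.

rufufahar

Attach case nominative -ah → rufufoah.
Attach number singular -ar → rufufoahar.
Apply vowel deletion: rufufoahar → rufufahar.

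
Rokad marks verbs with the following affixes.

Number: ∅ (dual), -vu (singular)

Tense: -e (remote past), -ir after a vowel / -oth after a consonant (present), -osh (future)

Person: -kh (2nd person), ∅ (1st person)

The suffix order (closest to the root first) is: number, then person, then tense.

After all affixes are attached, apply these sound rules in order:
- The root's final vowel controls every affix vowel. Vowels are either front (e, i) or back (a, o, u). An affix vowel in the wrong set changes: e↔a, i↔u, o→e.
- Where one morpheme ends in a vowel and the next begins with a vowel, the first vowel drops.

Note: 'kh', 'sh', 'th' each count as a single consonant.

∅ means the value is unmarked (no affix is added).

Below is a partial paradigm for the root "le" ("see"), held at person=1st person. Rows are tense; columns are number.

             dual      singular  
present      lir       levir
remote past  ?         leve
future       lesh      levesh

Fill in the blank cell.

le

number = dual: zero marking, form stays le.
person = 1st person: zero marking, form stays le.
Attach tense remote past -e → lee.
Vowel harmony: no change.
Apply vowel deletion: lee → le.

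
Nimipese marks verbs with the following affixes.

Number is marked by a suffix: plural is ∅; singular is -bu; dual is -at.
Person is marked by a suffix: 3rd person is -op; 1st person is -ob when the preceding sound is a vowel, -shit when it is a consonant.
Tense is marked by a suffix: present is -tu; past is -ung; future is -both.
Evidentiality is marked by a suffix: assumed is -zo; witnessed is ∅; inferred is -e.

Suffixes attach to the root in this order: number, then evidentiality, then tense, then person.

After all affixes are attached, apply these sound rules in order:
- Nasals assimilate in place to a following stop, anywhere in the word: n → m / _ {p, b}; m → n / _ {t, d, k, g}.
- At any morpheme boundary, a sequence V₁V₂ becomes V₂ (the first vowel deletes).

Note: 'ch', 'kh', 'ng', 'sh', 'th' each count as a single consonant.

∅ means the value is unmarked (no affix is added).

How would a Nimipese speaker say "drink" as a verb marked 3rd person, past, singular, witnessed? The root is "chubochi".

chubochibungop

Attach number singular -bu → chubochibu.
evidentiality = witnessed: zero marking, form stays chubochibu.
Attach tense past -ung → chubochibuung.
Attach person 3rd person -op → chubochibuungop.
Nasal assimilation: no change.
Apply vowel deletion: chubochibuungop → chubochibungop.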